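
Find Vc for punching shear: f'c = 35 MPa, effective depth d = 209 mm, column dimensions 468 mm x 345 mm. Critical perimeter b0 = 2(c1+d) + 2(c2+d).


b0 = 2*(468 + 209) + 2*(345 + 209) = 2462 mm
Vc = 0.33 * sqrt(35) * 2462 * 209 / 1000
= 1004.57 kN

1004.57


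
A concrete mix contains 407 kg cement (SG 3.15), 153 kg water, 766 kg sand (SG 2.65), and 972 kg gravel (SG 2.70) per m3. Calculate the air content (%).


Vol cement = 407 / (3.15 * 1000) = 0.129206 m3
Vol water = 153 / 1000 = 0.153 m3
Vol sand = 766 / (2.65 * 1000) = 0.289057 m3
Vol gravel = 972 / (2.70 * 1000) = 0.36 m3
Total solid + water volume = 0.931263 m3
Air = (1 - 0.931263) * 100 = 6.87%

6.87


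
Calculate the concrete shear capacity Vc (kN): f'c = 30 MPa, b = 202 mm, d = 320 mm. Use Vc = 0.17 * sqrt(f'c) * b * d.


Vc = 0.17 * sqrt(30) * 202 * 320 / 1000
= 60.19 kN

60.19


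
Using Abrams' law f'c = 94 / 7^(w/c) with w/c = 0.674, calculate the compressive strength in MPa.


f'c = 94 / 7^0.674
= 94 / 3.712
= 25.32 MPa

25.32


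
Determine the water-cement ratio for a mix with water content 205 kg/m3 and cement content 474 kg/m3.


w/c = water / cement
w/c = 205 / 474 = 0.432

0.432


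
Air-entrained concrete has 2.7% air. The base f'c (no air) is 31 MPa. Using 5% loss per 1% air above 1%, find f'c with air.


Strength loss = (2.7 - 1) * 5 = 8.5%
f'c = 31 * (1 - 8.5/100)
= 28.37 MPa

28.37


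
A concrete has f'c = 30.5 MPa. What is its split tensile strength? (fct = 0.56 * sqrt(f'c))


fct = 0.56 * sqrt(30.5)
= 0.56 * 5.523
= 3.093 MPa

3.093


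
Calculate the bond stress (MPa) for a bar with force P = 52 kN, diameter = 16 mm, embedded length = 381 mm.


u = P / (pi * db * ld)
= 52 * 1000 / (pi * 16 * 381)
= 2.715 MPa

2.715


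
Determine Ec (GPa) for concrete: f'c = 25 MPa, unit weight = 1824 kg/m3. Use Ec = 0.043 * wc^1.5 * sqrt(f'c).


Ec = 0.043 * 1824^1.5 * sqrt(25) / 1000
= 16.75 GPa

16.75


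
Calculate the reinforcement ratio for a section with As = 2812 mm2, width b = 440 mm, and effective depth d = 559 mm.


rho = As / (b * d)
= 2812 / (440 * 559)
= 0.0114

0.0114


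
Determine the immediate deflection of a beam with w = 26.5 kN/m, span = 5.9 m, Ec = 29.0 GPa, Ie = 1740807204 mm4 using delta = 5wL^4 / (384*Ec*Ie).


Convert: L = 5.9 m = 5900 mm, Ec = 29.0 GPa = 29000 MPa
delta = 5 * 26.5 * 5900^4 / (384 * 29000 * 1740807204)
= 8.28 mm

8.28


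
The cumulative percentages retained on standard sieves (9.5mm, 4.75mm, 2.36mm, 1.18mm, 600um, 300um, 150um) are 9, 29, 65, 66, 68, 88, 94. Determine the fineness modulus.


FM = sum(cumulative % retained) / 100
= 419 / 100
= 4.19

4.19


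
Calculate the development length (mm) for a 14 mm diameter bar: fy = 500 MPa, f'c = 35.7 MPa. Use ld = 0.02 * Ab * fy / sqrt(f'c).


Ab = pi * 14^2 / 4 = 153.938 mm2
ld = 0.02 * 153.938 * 500 / sqrt(35.7)
= 257.6 mm

257.6


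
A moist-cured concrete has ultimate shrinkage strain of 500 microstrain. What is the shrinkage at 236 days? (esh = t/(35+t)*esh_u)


esh(236) = 236 / (35 + 236) * 500
= 236 / 271 * 500
= 435.4 microstrain

435.4


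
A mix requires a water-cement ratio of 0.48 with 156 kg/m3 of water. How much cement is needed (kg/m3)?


Cement = water / (w/c)
= 156 / 0.48
= 325.0 kg/m3

325.0


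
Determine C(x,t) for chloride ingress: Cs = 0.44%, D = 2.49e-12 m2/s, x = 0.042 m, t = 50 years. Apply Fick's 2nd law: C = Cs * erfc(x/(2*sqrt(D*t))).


t_seconds = 50 * 365.25 * 24 * 3600 = 1577880000.0 s
arg = 0.042 / (2 * sqrt(2.49e-12 * 1577880000.0))
= 0.335
erfc(0.335) = 0.6356
C = 0.44 * 0.6356 = 0.2797%

0.2797


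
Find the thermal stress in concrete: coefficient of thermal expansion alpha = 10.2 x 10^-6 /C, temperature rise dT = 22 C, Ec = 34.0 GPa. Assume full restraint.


sigma = alpha * dT * Ec
= 10.2e-6 * 22 * 34.0 * 1000
= 7.63 MPa

7.63


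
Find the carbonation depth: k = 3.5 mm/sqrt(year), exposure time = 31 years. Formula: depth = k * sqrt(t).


depth = k * sqrt(t)
= 3.5 * sqrt(31)
= 19.49 mm

19.49


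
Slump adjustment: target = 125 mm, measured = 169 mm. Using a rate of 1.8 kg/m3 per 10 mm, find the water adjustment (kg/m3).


Difference = 125 - 169 = -44 mm
Water adjustment = -44 * 1.8 / 10 = -7.9 kg/m3

-7.9


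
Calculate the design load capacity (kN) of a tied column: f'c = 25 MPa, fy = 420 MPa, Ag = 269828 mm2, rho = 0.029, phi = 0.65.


Ast = rho * Ag = 0.029 * 269828 = 7825.012 mm2
phi*Pn = 0.65 * 0.80 * (0.85 * 25 * (269828 - 7825.012) + 420 * 7825.012) / 1000
= 4604.12 kN

4604.12


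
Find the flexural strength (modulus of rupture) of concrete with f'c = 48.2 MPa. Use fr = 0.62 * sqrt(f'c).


fr = 0.62 * sqrt(48.2)
= 4.304 MPa

4.304


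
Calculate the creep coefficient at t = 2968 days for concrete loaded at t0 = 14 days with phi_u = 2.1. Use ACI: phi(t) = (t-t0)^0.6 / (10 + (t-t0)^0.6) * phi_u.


dt = 2968 - 14 = 2954
phi = 2954^0.6 / (10 + 2954^0.6) * 2.1
= 1.94

1.94


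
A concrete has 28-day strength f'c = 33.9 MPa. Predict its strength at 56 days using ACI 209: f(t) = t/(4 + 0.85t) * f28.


f(56) = 56 / (4 + 0.85 * 56) * 33.9
= 56 / 51.6 * 33.9
= 36.79 MPa

36.79


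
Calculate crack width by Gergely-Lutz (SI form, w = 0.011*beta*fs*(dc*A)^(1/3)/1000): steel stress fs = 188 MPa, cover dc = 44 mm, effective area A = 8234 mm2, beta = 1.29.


w = 0.011 * beta * fs * (dc * A)^(1/3) / 1000
= 0.011 * 1.29 * 188 * (44 * 8234)^(1/3) / 1000
= 0.19 mm

0.19


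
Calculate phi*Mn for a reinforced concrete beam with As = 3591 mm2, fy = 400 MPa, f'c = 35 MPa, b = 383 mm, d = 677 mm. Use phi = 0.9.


a = As * fy / (0.85 * f'c * b)
= 3591 * 400 / (0.85 * 35 * 383)
= 126.0636 mm
Mn = As * fy * (d - a/2) / 10^6
= 881.9039 kN-m
phi*Mn = 0.9 * 881.9039 = 793.71 kN-m

793.71


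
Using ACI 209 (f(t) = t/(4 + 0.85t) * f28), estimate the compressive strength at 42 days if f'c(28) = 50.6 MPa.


f(42) = 42 / (4 + 0.85 * 42) * 50.6
= 42 / 39.7 * 50.6
= 53.53 MPa

53.53


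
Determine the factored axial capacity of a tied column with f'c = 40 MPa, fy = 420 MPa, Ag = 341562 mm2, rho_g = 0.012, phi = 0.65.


Ast = rho * Ag = 0.012 * 341562 = 4098.744 mm2
phi*Pn = 0.65 * 0.80 * (0.85 * 40 * (341562 - 4098.744) + 420 * 4098.744) / 1000
= 6861.52 kN

6861.52


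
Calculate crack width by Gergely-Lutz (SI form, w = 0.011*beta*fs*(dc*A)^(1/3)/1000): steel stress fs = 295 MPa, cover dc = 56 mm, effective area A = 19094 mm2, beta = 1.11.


w = 0.011 * beta * fs * (dc * A)^(1/3) / 1000
= 0.011 * 1.11 * 295 * (56 * 19094)^(1/3) / 1000
= 0.368 mm

0.368


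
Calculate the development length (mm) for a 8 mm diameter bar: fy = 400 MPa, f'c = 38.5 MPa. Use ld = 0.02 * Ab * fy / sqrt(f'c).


Ab = pi * 8^2 / 4 = 50.265 mm2
ld = 0.02 * 50.265 * 400 / sqrt(38.5)
= 64.8 mm

64.8


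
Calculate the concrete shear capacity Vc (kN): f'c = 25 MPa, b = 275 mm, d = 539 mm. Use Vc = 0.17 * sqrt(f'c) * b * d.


Vc = 0.17 * sqrt(25) * 275 * 539 / 1000
= 125.99 kN

125.99


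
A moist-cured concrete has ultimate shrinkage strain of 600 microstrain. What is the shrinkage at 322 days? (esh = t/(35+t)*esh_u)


esh(322) = 322 / (35 + 322) * 600
= 322 / 357 * 600
= 541.2 microstrain

541.2


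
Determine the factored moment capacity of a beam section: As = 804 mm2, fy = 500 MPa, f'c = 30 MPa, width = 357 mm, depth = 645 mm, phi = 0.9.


a = As * fy / (0.85 * f'c * b)
= 804 * 500 / (0.85 * 30 * 357)
= 44.1588 mm
Mn = As * fy * (d - a/2) / 10^6
= 250.4141 kN-m
phi*Mn = 0.9 * 250.4141 = 225.37 kN-m

225.37


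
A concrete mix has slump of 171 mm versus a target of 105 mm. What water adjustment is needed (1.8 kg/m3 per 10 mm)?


Difference = 105 - 171 = -66 mm
Water adjustment = -66 * 1.8 / 10 = -11.9 kg/m3

-11.9


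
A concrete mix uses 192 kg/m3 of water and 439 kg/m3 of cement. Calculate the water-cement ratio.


w/c = water / cement
w/c = 192 / 439 = 0.437

0.437


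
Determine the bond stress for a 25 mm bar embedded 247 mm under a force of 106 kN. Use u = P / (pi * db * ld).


u = P / (pi * db * ld)
= 106 * 1000 / (pi * 25 * 247)
= 5.464 MPa

5.464


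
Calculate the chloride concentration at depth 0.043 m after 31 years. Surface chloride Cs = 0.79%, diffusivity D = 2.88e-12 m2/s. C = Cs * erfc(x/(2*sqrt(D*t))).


t_seconds = 31 * 365.25 * 24 * 3600 = 978285600.0 s
arg = 0.043 / (2 * sqrt(2.88e-12 * 978285600.0))
= 0.4051
erfc(0.4051) = 0.5668
C = 0.79 * 0.5668 = 0.4477%

0.4477


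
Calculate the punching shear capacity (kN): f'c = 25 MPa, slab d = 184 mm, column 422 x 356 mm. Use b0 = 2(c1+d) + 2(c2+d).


b0 = 2*(422 + 184) + 2*(356 + 184) = 2292 mm
Vc = 0.33 * sqrt(25) * 2292 * 184 / 1000
= 695.85 kN

695.85


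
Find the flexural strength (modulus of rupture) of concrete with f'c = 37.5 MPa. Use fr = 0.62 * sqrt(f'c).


fr = 0.62 * sqrt(37.5)
= 3.797 MPa

3.797


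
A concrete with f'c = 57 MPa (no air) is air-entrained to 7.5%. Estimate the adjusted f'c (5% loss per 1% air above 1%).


Strength loss = (7.5 - 1) * 5 = 32.5%
f'c = 57 * (1 - 32.5/100)
= 38.48 MPa

38.48


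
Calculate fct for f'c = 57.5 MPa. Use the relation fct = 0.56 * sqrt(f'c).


fct = 0.56 * sqrt(57.5)
= 0.56 * 7.583
= 4.246 MPa

4.246


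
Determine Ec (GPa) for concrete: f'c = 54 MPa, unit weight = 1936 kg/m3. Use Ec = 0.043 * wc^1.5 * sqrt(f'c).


Ec = 0.043 * 1936^1.5 * sqrt(54) / 1000
= 26.92 GPa

26.92


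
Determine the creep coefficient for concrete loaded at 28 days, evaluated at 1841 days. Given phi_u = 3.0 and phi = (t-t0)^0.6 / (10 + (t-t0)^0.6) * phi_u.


dt = 1841 - 28 = 1813
phi = 1813^0.6 / (10 + 1813^0.6) * 3.0
= 2.7

2.7


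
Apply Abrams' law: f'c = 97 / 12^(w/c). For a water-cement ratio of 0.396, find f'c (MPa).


f'c = 97 / 12^0.396
= 97 / 2.675
= 36.26 MPa

36.26


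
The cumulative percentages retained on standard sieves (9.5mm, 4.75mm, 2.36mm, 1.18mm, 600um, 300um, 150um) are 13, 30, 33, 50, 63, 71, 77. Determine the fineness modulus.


FM = sum(cumulative % retained) / 100
= 337 / 100
= 3.37

3.37


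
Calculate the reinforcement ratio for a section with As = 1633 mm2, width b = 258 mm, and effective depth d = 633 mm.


rho = As / (b * d)
= 1633 / (258 * 633)
= 0.01

0.01


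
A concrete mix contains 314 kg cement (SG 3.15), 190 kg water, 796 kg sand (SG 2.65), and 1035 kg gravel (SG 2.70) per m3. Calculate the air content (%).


Vol cement = 314 / (3.15 * 1000) = 0.099683 m3
Vol water = 190 / 1000 = 0.19 m3
Vol sand = 796 / (2.65 * 1000) = 0.300377 m3
Vol gravel = 1035 / (2.70 * 1000) = 0.383333 m3
Total solid + water volume = 0.973393 m3
Air = (1 - 0.973393) * 100 = 2.66%

2.66


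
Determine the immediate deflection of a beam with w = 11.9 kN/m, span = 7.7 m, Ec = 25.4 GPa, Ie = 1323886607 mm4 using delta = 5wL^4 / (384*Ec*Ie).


Convert: L = 7.7 m = 7700 mm, Ec = 25.4 GPa = 25400 MPa
delta = 5 * 11.9 * 7700^4 / (384 * 25400 * 1323886607)
= 16.2 mm

16.2


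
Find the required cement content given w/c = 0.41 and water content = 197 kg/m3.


Cement = water / (w/c)
= 197 / 0.41
= 480.5 kg/m3

480.5


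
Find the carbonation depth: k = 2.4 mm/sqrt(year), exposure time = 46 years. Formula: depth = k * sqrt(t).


depth = k * sqrt(t)
= 2.4 * sqrt(46)
= 16.28 mm

16.28


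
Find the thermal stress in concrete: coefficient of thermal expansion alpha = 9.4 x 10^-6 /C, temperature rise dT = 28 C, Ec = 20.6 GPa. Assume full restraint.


sigma = alpha * dT * Ec
= 9.4e-6 * 28 * 20.6 * 1000
= 5.422 MPa

5.422


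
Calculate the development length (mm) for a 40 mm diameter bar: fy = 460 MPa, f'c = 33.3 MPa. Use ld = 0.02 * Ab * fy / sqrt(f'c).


Ab = pi * 40^2 / 4 = 1256.637 mm2
ld = 0.02 * 1256.637 * 460 / sqrt(33.3)
= 2003.4 mm

2003.4


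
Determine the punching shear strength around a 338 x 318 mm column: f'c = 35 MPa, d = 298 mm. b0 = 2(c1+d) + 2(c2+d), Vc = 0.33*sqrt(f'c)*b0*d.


b0 = 2*(338 + 298) + 2*(318 + 298) = 2504 mm
Vc = 0.33 * sqrt(35) * 2504 * 298 / 1000
= 1456.8 kN

1456.8


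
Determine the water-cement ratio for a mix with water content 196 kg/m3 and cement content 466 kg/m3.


w/c = water / cement
w/c = 196 / 466 = 0.421

0.421


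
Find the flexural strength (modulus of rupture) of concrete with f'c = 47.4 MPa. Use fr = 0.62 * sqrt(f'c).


fr = 0.62 * sqrt(47.4)
= 4.269 MPa

4.269


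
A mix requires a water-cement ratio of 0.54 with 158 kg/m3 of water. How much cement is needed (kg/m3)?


Cement = water / (w/c)
= 158 / 0.54
= 292.6 kg/m3

292.6


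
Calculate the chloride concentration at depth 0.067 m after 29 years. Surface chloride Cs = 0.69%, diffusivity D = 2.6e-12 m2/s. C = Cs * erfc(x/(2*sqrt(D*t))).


t_seconds = 29 * 365.25 * 24 * 3600 = 915170400.0 s
arg = 0.067 / (2 * sqrt(2.6e-12 * 915170400.0))
= 0.6868
erfc(0.6868) = 0.3314
C = 0.69 * 0.3314 = 0.2287%

0.2287


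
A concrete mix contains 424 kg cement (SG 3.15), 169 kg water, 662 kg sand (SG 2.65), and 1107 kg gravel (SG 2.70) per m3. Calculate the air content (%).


Vol cement = 424 / (3.15 * 1000) = 0.134603 m3
Vol water = 169 / 1000 = 0.169 m3
Vol sand = 662 / (2.65 * 1000) = 0.249811 m3
Vol gravel = 1107 / (2.70 * 1000) = 0.41 m3
Total solid + water volume = 0.963414 m3
Air = (1 - 0.963414) * 100 = 3.66%

3.66


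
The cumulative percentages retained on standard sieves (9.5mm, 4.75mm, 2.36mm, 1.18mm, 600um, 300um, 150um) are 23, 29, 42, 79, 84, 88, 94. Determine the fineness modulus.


FM = sum(cumulative % retained) / 100
= 439 / 100
= 4.39

4.39


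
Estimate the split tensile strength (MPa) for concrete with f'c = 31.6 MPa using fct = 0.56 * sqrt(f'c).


fct = 0.56 * sqrt(31.6)
= 0.56 * 5.621
= 3.148 MPa

3.148


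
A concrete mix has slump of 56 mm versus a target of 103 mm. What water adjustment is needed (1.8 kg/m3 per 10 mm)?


Difference = 103 - 56 = 47 mm
Water adjustment = 47 * 1.8 / 10 = 8.5 kg/m3

8.5


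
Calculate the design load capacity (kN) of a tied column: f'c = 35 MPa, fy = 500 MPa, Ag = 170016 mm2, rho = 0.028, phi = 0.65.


Ast = rho * Ag = 0.028 * 170016 = 4760.448 mm2
phi*Pn = 0.65 * 0.80 * (0.85 * 35 * (170016 - 4760.448) + 500 * 4760.448) / 1000
= 3794.22 kN

3794.22


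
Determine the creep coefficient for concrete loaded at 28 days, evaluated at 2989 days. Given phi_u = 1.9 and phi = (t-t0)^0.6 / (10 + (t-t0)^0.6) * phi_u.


dt = 2989 - 28 = 2961
phi = 2961^0.6 / (10 + 2961^0.6) * 1.9
= 1.755

1.755


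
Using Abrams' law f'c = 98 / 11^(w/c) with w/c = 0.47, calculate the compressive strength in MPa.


f'c = 98 / 11^0.47
= 98 / 3.086
= 31.75 MPa

31.75


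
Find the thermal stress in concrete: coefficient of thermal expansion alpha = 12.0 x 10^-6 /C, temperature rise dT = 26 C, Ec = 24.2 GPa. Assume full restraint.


sigma = alpha * dT * Ec
= 12.0e-6 * 26 * 24.2 * 1000
= 7.55 MPa

7.55


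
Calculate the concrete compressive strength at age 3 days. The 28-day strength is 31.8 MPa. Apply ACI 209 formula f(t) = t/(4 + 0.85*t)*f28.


f(3) = 3 / (4 + 0.85 * 3) * 31.8
= 3 / 6.55 * 31.8
= 14.56 MPa

14.56


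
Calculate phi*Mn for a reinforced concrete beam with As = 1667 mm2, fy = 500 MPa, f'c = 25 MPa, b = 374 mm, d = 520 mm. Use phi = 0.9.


a = As * fy / (0.85 * f'c * b)
= 1667 * 500 / (0.85 * 25 * 374)
= 104.8757 mm
Mn = As * fy * (d - a/2) / 10^6
= 389.713 kN-m
phi*Mn = 0.9 * 389.713 = 350.74 kN-m

350.74


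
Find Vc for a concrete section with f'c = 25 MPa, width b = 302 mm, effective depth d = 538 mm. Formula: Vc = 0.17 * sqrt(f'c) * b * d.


Vc = 0.17 * sqrt(25) * 302 * 538 / 1000
= 138.1 kN

138.1


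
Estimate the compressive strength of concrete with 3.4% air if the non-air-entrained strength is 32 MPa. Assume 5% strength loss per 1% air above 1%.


Strength loss = (3.4 - 1) * 5 = 12.0%
f'c = 32 * (1 - 12.0/100)
= 28.16 MPa

28.16


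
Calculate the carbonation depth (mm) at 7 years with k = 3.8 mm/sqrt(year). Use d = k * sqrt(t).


depth = k * sqrt(t)
= 3.8 * sqrt(7)
= 10.05 mm

10.05


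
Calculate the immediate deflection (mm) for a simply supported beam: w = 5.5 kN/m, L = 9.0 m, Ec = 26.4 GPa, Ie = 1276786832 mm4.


Convert: L = 9.0 m = 9000 mm, Ec = 26.4 GPa = 26400 MPa
delta = 5 * 5.5 * 9000^4 / (384 * 26400 * 1276786832)
= 13.94 mm

13.94


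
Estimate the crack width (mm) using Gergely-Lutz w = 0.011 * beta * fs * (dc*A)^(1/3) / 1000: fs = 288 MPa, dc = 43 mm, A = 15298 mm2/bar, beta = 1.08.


w = 0.011 * beta * fs * (dc * A)^(1/3) / 1000
= 0.011 * 1.08 * 288 * (43 * 15298)^(1/3) / 1000
= 0.298 mm

0.298


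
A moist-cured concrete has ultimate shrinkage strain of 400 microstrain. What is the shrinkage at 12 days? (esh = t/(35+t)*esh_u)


esh(12) = 12 / (35 + 12) * 400
= 12 / 47 * 400
= 102.1 microstrain

102.1


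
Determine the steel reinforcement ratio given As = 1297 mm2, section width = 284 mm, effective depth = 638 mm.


rho = As / (b * d)
= 1297 / (284 * 638)
= 0.0072

0.0072


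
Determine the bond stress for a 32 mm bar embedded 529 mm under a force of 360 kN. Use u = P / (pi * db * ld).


u = P / (pi * db * ld)
= 360 * 1000 / (pi * 32 * 529)
= 6.769 MPa

6.769


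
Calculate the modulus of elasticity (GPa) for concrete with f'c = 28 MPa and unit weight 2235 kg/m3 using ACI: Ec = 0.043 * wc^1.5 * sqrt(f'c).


Ec = 0.043 * 2235^1.5 * sqrt(28) / 1000
= 24.04 GPa

24.04


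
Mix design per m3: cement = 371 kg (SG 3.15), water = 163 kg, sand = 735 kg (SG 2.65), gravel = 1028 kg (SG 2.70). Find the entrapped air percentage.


Vol cement = 371 / (3.15 * 1000) = 0.117778 m3
Vol water = 163 / 1000 = 0.163 m3
Vol sand = 735 / (2.65 * 1000) = 0.277358 m3
Vol gravel = 1028 / (2.70 * 1000) = 0.380741 m3
Total solid + water volume = 0.938877 m3
Air = (1 - 0.938877) * 100 = 6.11%

6.11


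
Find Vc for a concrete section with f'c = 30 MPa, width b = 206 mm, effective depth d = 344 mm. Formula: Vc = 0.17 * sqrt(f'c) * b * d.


Vc = 0.17 * sqrt(30) * 206 * 344 / 1000
= 65.98 kN

65.98


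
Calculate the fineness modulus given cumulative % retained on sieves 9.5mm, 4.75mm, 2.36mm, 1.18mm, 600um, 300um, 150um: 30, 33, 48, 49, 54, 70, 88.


FM = sum(cumulative % retained) / 100
= 372 / 100
= 3.72

3.72


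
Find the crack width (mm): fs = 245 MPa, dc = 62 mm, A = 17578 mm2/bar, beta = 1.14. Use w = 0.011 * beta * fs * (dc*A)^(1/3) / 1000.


w = 0.011 * beta * fs * (dc * A)^(1/3) / 1000
= 0.011 * 1.14 * 245 * (62 * 17578)^(1/3) / 1000
= 0.316 mm

0.316


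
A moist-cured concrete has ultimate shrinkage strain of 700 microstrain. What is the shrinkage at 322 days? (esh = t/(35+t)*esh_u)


esh(322) = 322 / (35 + 322) * 700
= 322 / 357 * 700
= 631.4 microstrain

631.4


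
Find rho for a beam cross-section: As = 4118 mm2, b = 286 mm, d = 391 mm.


rho = As / (b * d)
= 4118 / (286 * 391)
= 0.0368

0.0368


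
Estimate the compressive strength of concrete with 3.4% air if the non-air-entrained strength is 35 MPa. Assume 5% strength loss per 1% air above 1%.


Strength loss = (3.4 - 1) * 5 = 12.0%
f'c = 35 * (1 - 12.0/100)
= 30.8 MPa

30.8


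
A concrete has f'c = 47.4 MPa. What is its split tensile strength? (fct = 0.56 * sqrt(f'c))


fct = 0.56 * sqrt(47.4)
= 0.56 * 6.885
= 3.855 MPa

3.855


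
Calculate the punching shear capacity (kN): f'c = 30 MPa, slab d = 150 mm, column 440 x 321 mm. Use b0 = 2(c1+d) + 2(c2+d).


b0 = 2*(440 + 150) + 2*(321 + 150) = 2122 mm
Vc = 0.33 * sqrt(30) * 2122 * 150 / 1000
= 575.32 kN

575.32


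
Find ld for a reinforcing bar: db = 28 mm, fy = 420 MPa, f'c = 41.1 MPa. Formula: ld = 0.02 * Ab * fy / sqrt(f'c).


Ab = pi * 28^2 / 4 = 615.752 mm2
ld = 0.02 * 615.752 * 420 / sqrt(41.1)
= 806.8 mm

806.8


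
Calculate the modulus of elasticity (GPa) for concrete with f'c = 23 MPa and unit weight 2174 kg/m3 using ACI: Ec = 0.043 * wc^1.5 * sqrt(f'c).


Ec = 0.043 * 2174^1.5 * sqrt(23) / 1000
= 20.9 GPa

20.9


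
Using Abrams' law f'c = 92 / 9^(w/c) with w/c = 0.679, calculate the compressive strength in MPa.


f'c = 92 / 9^0.679
= 92 / 4.446
= 20.69 MPa

20.69


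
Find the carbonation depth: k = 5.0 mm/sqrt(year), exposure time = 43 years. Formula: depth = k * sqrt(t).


depth = k * sqrt(t)
= 5.0 * sqrt(43)
= 32.79 mm

32.79


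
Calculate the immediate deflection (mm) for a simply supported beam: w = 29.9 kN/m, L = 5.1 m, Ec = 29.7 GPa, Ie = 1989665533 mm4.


Convert: L = 5.1 m = 5100 mm, Ec = 29.7 GPa = 29700 MPa
delta = 5 * 29.9 * 5100^4 / (384 * 29700 * 1989665533)
= 4.46 mm

4.46


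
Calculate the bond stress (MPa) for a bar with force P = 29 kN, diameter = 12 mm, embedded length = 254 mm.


u = P / (pi * db * ld)
= 29 * 1000 / (pi * 12 * 254)
= 3.029 MPa

3.029


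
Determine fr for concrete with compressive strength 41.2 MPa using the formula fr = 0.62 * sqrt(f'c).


fr = 0.62 * sqrt(41.2)
= 3.98 MPa

3.98


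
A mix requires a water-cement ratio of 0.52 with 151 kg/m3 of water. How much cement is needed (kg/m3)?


Cement = water / (w/c)
= 151 / 0.52
= 290.4 kg/m3

290.4


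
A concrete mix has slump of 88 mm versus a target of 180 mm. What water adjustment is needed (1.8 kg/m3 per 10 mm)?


Difference = 180 - 88 = 92 mm
Water adjustment = 92 * 1.8 / 10 = 16.6 kg/m3

16.6


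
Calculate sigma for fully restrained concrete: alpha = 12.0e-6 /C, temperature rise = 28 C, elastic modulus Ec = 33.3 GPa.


sigma = alpha * dT * Ec
= 12.0e-6 * 28 * 33.3 * 1000
= 11.189 MPa

11.189


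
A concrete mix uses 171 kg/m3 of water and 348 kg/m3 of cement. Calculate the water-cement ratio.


w/c = water / cement
w/c = 171 / 348 = 0.491

0.491


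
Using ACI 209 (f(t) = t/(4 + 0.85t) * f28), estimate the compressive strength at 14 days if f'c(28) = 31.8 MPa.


f(14) = 14 / (4 + 0.85 * 14) * 31.8
= 14 / 15.9 * 31.8
= 28.0 MPa

28.0


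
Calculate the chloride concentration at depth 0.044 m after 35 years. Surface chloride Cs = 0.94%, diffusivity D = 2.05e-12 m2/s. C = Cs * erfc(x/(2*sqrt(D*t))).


t_seconds = 35 * 365.25 * 24 * 3600 = 1104516000.0 s
arg = 0.044 / (2 * sqrt(2.05e-12 * 1104516000.0))
= 0.4623
erfc(0.4623) = 0.5132
C = 0.94 * 0.5132 = 0.4824%

0.4824


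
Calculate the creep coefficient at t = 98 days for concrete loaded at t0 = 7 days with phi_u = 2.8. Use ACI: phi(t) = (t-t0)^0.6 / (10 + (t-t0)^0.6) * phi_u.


dt = 98 - 7 = 91
phi = 91^0.6 / (10 + 91^0.6) * 2.8
= 1.679

1.679


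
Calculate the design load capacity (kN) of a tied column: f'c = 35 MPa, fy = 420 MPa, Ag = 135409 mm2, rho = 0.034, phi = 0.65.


Ast = rho * Ag = 0.034 * 135409 = 4603.906 mm2
phi*Pn = 0.65 * 0.80 * (0.85 * 35 * (135409 - 4603.906) + 420 * 4603.906) / 1000
= 3029.05 kN

3029.05


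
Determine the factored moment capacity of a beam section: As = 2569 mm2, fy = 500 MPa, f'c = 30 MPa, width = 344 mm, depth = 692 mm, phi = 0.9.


a = As * fy / (0.85 * f'c * b)
= 2569 * 500 / (0.85 * 30 * 344)
= 146.4318 mm
Mn = As * fy * (d - a/2) / 10^6
= 794.8282 kN-m
phi*Mn = 0.9 * 794.8282 = 715.35 kN-m

715.35


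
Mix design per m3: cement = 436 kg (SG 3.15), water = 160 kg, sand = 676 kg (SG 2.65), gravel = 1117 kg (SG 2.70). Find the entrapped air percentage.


Vol cement = 436 / (3.15 * 1000) = 0.138413 m3
Vol water = 160 / 1000 = 0.16 m3
Vol sand = 676 / (2.65 * 1000) = 0.255094 m3
Vol gravel = 1117 / (2.70 * 1000) = 0.413704 m3
Total solid + water volume = 0.967211 m3
Air = (1 - 0.967211) * 100 = 3.28%

3.28


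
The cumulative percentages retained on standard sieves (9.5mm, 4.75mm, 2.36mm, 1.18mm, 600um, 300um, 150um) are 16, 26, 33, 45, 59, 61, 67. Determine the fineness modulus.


FM = sum(cumulative % retained) / 100
= 307 / 100
= 3.07

3.07


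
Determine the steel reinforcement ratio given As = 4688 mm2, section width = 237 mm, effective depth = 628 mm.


rho = As / (b * d)
= 4688 / (237 * 628)
= 0.0315

0.0315


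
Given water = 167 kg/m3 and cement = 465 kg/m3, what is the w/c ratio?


w/c = water / cement
w/c = 167 / 465 = 0.359

0.359


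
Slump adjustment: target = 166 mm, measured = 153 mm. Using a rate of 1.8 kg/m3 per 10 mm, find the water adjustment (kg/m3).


Difference = 166 - 153 = 13 mm
Water adjustment = 13 * 1.8 / 10 = 2.3 kg/m3

2.3


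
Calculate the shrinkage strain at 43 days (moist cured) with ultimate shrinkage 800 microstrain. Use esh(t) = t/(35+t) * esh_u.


esh(43) = 43 / (35 + 43) * 800
= 43 / 78 * 800
= 441.0 microstrain

441.0


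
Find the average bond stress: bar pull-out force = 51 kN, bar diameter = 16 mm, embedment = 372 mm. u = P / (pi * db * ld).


u = P / (pi * db * ld)
= 51 * 1000 / (pi * 16 * 372)
= 2.727 MPa

2.727


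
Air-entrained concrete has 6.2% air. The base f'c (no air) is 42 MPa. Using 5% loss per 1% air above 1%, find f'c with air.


Strength loss = (6.2 - 1) * 5 = 26.0%
f'c = 42 * (1 - 26.0/100)
= 31.08 MPa

31.08


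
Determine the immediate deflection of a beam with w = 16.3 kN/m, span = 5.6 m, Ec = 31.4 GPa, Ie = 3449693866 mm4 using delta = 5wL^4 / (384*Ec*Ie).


Convert: L = 5.6 m = 5600 mm, Ec = 31.4 GPa = 31400 MPa
delta = 5 * 16.3 * 5600^4 / (384 * 31400 * 3449693866)
= 1.93 mm

1.93


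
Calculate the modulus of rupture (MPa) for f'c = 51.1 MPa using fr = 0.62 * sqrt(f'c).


fr = 0.62 * sqrt(51.1)
= 4.432 MPa

4.432


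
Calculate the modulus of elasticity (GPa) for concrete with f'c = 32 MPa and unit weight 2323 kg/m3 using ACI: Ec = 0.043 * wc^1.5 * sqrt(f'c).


Ec = 0.043 * 2323^1.5 * sqrt(32) / 1000
= 27.23 GPa

27.23


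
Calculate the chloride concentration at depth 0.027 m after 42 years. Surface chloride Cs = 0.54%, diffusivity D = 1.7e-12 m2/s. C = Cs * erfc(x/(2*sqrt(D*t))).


t_seconds = 42 * 365.25 * 24 * 3600 = 1325419200.0 s
arg = 0.027 / (2 * sqrt(1.7e-12 * 1325419200.0))
= 0.2844
erfc(0.2844) = 0.6875
C = 0.54 * 0.6875 = 0.3713%

0.3713


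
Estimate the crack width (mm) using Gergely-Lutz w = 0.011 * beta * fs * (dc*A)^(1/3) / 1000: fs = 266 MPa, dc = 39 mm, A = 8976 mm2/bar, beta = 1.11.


w = 0.011 * beta * fs * (dc * A)^(1/3) / 1000
= 0.011 * 1.11 * 266 * (39 * 8976)^(1/3) / 1000
= 0.229 mm

0.229


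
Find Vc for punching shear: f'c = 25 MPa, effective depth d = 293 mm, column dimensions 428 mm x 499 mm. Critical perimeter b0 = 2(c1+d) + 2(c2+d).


b0 = 2*(428 + 293) + 2*(499 + 293) = 3026 mm
Vc = 0.33 * sqrt(25) * 3026 * 293 / 1000
= 1462.92 kN

1462.92


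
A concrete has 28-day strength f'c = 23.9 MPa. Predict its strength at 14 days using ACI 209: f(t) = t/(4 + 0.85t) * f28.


f(14) = 14 / (4 + 0.85 * 14) * 23.9
= 14 / 15.9 * 23.9
= 21.04 MPa

21.04


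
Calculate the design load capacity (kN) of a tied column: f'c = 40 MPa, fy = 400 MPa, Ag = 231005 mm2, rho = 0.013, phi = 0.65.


Ast = rho * Ag = 0.013 * 231005 = 3003.065 mm2
phi*Pn = 0.65 * 0.80 * (0.85 * 40 * (231005 - 3003.065) + 400 * 3003.065) / 1000
= 4655.71 kN

4655.71


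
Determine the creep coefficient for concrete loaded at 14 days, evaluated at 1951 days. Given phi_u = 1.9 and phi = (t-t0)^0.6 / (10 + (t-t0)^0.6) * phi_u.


dt = 1951 - 14 = 1937
phi = 1937^0.6 / (10 + 1937^0.6) * 1.9
= 1.717

1.717


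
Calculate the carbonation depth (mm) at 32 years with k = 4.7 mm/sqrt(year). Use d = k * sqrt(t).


depth = k * sqrt(t)
= 4.7 * sqrt(32)
= 26.59 mm

26.59


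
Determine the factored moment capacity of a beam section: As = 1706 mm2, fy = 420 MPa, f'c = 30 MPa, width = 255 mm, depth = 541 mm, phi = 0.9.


a = As * fy / (0.85 * f'c * b)
= 1706 * 420 / (0.85 * 30 * 255)
= 110.1915 mm
Mn = As * fy * (d - a/2) / 10^6
= 348.1601 kN-m
phi*Mn = 0.9 * 348.1601 = 313.34 kN-m

313.34


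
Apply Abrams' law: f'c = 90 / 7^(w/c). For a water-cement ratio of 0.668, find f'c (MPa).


f'c = 90 / 7^0.668
= 90 / 3.669
= 24.53 MPa

24.53


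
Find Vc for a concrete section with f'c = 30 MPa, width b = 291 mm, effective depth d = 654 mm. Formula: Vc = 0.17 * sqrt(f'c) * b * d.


Vc = 0.17 * sqrt(30) * 291 * 654 / 1000
= 177.21 kN

177.21


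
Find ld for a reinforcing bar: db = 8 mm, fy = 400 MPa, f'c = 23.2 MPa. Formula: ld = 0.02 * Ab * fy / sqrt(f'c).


Ab = pi * 8^2 / 4 = 50.265 mm2
ld = 0.02 * 50.265 * 400 / sqrt(23.2)
= 83.5 mm

83.5


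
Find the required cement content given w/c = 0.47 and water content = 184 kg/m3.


Cement = water / (w/c)
= 184 / 0.47
= 391.5 kg/m3

391.5


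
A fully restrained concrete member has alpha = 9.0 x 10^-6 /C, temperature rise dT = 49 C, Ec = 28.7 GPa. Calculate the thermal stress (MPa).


sigma = alpha * dT * Ec
= 9.0e-6 * 49 * 28.7 * 1000
= 12.657 MPa

12.657


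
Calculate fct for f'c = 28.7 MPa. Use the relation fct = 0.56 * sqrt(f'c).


fct = 0.56 * sqrt(28.7)
= 0.56 * 5.357
= 3.0 MPa

3.0


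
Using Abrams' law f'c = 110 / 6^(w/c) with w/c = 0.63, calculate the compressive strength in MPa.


f'c = 110 / 6^0.63
= 110 / 3.092
= 35.58 MPa

35.58


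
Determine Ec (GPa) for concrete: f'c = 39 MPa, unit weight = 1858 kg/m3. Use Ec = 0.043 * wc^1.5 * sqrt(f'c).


Ec = 0.043 * 1858^1.5 * sqrt(39) / 1000
= 21.51 GPa

21.51


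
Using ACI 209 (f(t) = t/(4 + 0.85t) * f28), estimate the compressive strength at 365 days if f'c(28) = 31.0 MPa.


f(365) = 365 / (4 + 0.85 * 365) * 31.0
= 365 / 314.25 * 31.0
= 36.01 MPa

36.01


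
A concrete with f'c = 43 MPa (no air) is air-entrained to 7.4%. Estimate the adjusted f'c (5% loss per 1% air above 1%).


Strength loss = (7.4 - 1) * 5 = 32.0%
f'c = 43 * (1 - 32.0/100)
= 29.24 MPa

29.24


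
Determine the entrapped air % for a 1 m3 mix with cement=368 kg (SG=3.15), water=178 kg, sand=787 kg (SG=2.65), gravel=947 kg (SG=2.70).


Vol cement = 368 / (3.15 * 1000) = 0.116825 m3
Vol water = 178 / 1000 = 0.178 m3
Vol sand = 787 / (2.65 * 1000) = 0.296981 m3
Vol gravel = 947 / (2.70 * 1000) = 0.350741 m3
Total solid + water volume = 0.942547 m3
Air = (1 - 0.942547) * 100 = 5.75%

5.75


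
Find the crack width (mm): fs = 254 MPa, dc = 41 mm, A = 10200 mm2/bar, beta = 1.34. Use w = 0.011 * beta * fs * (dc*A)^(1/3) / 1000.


w = 0.011 * beta * fs * (dc * A)^(1/3) / 1000
= 0.011 * 1.34 * 254 * (41 * 10200)^(1/3) / 1000
= 0.28 mm

0.28


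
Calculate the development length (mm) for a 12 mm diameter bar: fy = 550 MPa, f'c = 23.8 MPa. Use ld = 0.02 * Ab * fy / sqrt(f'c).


Ab = pi * 12^2 / 4 = 113.097 mm2
ld = 0.02 * 113.097 * 550 / sqrt(23.8)
= 255.0 mm

255.0


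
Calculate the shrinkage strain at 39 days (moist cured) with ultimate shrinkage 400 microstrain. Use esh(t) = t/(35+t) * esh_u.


esh(39) = 39 / (35 + 39) * 400
= 39 / 74 * 400
= 210.8 microstrain

210.8


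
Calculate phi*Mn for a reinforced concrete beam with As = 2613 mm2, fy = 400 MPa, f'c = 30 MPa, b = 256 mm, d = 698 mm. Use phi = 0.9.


a = As * fy / (0.85 * f'c * b)
= 2613 * 400 / (0.85 * 30 * 256)
= 160.1103 mm
Mn = As * fy * (d - a/2) / 10^6
= 645.876 kN-m
phi*Mn = 0.9 * 645.876 = 581.29 kN-m

581.29


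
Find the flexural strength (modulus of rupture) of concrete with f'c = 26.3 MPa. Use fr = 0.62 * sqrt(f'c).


fr = 0.62 * sqrt(26.3)
= 3.18 MPa

3.18


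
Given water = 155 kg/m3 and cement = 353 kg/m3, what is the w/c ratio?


w/c = water / cement
w/c = 155 / 353 = 0.439

0.439


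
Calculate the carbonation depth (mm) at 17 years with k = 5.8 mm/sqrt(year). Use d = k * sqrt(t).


depth = k * sqrt(t)
= 5.8 * sqrt(17)
= 23.91 mm

23.91


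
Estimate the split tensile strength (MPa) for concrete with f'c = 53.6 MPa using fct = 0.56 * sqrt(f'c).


fct = 0.56 * sqrt(53.6)
= 0.56 * 7.321
= 4.1 MPa

4.1


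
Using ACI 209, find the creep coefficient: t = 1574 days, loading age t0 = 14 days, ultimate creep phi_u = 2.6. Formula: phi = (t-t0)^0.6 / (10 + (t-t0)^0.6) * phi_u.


dt = 1574 - 14 = 1560
phi = 1560^0.6 / (10 + 1560^0.6) * 2.6
= 2.319

2.319


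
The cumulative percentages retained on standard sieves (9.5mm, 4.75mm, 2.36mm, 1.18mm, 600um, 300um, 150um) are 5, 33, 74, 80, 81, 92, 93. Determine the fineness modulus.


FM = sum(cumulative % retained) / 100
= 458 / 100
= 4.58

4.58


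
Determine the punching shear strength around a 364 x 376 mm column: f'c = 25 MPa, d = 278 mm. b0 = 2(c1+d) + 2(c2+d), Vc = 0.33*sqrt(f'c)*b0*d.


b0 = 2*(364 + 278) + 2*(376 + 278) = 2592 mm
Vc = 0.33 * sqrt(25) * 2592 * 278 / 1000
= 1188.95 kN

1188.95


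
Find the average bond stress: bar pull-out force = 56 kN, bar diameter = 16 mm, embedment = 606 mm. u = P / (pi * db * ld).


u = P / (pi * db * ld)
= 56 * 1000 / (pi * 16 * 606)
= 1.838 MPa

1.838


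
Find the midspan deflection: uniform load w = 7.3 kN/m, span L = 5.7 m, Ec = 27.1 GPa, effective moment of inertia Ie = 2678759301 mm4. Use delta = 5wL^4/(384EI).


Convert: L = 5.7 m = 5700 mm, Ec = 27.1 GPa = 27100 MPa
delta = 5 * 7.3 * 5700^4 / (384 * 27100 * 2678759301)
= 1.38 mm

1.38


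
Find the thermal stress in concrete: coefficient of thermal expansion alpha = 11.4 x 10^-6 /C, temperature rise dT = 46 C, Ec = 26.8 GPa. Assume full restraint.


sigma = alpha * dT * Ec
= 11.4e-6 * 46 * 26.8 * 1000
= 14.054 MPa

14.054


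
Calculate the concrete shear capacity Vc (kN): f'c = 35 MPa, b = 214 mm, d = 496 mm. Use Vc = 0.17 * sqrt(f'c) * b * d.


Vc = 0.17 * sqrt(35) * 214 * 496 / 1000
= 106.75 kN

106.75


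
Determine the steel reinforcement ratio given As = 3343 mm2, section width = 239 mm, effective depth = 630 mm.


rho = As / (b * d)
= 3343 / (239 * 630)
= 0.0222

0.0222


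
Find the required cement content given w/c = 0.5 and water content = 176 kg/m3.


Cement = water / (w/c)
= 176 / 0.5
= 352.0 kg/m3

352.0


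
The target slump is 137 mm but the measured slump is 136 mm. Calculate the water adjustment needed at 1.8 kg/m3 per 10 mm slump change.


Difference = 137 - 136 = 1 mm
Water adjustment = 1 * 1.8 / 10 = 0.2 kg/m3

0.2


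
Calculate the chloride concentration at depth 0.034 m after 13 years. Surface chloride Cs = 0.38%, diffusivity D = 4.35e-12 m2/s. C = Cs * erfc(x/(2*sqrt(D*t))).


t_seconds = 13 * 365.25 * 24 * 3600 = 410248800.0 s
arg = 0.034 / (2 * sqrt(4.35e-12 * 410248800.0))
= 0.4024
erfc(0.4024) = 0.5693
C = 0.38 * 0.5693 = 0.2163%

0.2163


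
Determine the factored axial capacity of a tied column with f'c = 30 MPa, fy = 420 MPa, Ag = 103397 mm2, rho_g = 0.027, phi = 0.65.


Ast = rho * Ag = 0.027 * 103397 = 2791.719 mm2
phi*Pn = 0.65 * 0.80 * (0.85 * 30 * (103397 - 2791.719) + 420 * 2791.719) / 1000
= 1943.74 kN

1943.74


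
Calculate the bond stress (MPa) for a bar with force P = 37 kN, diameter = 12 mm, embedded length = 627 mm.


u = P / (pi * db * ld)
= 37 * 1000 / (pi * 12 * 627)
= 1.565 MPa

1.565


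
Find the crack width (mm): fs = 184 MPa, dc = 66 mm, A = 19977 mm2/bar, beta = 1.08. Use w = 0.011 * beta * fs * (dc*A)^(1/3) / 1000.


w = 0.011 * beta * fs * (dc * A)^(1/3) / 1000
= 0.011 * 1.08 * 184 * (66 * 19977)^(1/3) / 1000
= 0.24 mm

0.24


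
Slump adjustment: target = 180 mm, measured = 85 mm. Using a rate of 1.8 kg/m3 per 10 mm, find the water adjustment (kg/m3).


Difference = 180 - 85 = 95 mm
Water adjustment = 95 * 1.8 / 10 = 17.1 kg/m3

17.1


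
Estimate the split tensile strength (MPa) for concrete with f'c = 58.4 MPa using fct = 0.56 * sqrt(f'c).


fct = 0.56 * sqrt(58.4)
= 0.56 * 7.642
= 4.28 MPa

4.28


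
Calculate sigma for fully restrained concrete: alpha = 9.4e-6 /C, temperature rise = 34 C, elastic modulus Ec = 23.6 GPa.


sigma = alpha * dT * Ec
= 9.4e-6 * 34 * 23.6 * 1000
= 7.543 MPa

7.543


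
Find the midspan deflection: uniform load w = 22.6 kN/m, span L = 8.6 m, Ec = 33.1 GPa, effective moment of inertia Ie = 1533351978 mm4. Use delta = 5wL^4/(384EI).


Convert: L = 8.6 m = 8600 mm, Ec = 33.1 GPa = 33100 MPa
delta = 5 * 22.6 * 8600^4 / (384 * 33100 * 1533351978)
= 31.72 mm

31.72


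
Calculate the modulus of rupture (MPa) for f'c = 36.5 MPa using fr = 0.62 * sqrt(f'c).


fr = 0.62 * sqrt(36.5)
= 3.746 MPa

3.746


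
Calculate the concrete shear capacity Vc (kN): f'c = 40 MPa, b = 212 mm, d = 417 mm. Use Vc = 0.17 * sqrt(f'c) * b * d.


Vc = 0.17 * sqrt(40) * 212 * 417 / 1000
= 95.05 kN

95.05


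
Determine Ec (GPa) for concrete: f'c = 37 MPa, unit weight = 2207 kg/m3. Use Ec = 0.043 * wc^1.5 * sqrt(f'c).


Ec = 0.043 * 2207^1.5 * sqrt(37) / 1000
= 27.12 GPa

27.12


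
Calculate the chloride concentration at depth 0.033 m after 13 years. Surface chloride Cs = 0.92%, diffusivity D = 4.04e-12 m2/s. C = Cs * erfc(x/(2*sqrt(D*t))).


t_seconds = 13 * 365.25 * 24 * 3600 = 410248800.0 s
arg = 0.033 / (2 * sqrt(4.04e-12 * 410248800.0))
= 0.4053
erfc(0.4053) = 0.5665
C = 0.92 * 0.5665 = 0.5212%

0.5212


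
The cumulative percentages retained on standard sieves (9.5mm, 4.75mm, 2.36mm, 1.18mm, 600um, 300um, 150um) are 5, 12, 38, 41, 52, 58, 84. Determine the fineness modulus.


FM = sum(cumulative % retained) / 100
= 290 / 100
= 2.9

2.9


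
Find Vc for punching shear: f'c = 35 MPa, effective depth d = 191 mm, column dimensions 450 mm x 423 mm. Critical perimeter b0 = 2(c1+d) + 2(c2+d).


b0 = 2*(450 + 191) + 2*(423 + 191) = 2510 mm
Vc = 0.33 * sqrt(35) * 2510 * 191 / 1000
= 935.96 kN

935.96


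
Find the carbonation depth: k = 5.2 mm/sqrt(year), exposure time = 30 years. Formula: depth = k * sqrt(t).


depth = k * sqrt(t)
= 5.2 * sqrt(30)
= 28.48 mm

28.48


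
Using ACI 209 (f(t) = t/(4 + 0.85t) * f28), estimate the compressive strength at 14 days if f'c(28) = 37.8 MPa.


f(14) = 14 / (4 + 0.85 * 14) * 37.8
= 14 / 15.9 * 37.8
= 33.28 MPa

33.28


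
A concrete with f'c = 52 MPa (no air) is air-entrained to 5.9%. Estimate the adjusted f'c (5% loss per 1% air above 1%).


Strength loss = (5.9 - 1) * 5 = 24.5%
f'c = 52 * (1 - 24.5/100)
= 39.26 MPa

39.26


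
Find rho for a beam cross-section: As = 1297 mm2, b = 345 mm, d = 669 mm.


rho = As / (b * d)
= 1297 / (345 * 669)
= 0.0056

0.0056


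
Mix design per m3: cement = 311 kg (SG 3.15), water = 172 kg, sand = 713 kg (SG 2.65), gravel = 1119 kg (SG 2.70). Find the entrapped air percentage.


Vol cement = 311 / (3.15 * 1000) = 0.09873 m3
Vol water = 172 / 1000 = 0.172 m3
Vol sand = 713 / (2.65 * 1000) = 0.269057 m3
Vol gravel = 1119 / (2.70 * 1000) = 0.414444 m3
Total solid + water volume = 0.954231 m3
Air = (1 - 0.954231) * 100 = 4.58%

4.58


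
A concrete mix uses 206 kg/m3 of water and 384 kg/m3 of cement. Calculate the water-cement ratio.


w/c = water / cement
w/c = 206 / 384 = 0.536

0.536


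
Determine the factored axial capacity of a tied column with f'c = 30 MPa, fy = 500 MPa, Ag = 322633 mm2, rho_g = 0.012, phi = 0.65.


Ast = rho * Ag = 0.012 * 322633 = 3871.596 mm2
phi*Pn = 0.65 * 0.80 * (0.85 * 30 * (322633 - 3871.596) + 500 * 3871.596) / 1000
= 5233.39 kN

5233.39


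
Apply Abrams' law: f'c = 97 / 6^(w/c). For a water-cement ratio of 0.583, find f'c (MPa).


f'c = 97 / 6^0.583
= 97 / 2.842
= 34.13 MPa

34.13


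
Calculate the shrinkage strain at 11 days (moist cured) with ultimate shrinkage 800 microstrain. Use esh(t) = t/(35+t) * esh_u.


esh(11) = 11 / (35 + 11) * 800
= 11 / 46 * 800
= 191.3 microstrain

191.3


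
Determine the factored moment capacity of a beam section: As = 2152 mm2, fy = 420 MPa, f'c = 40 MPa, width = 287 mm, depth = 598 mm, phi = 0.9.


a = As * fy / (0.85 * f'c * b)
= 2152 * 420 / (0.85 * 40 * 287)
= 92.6255 mm
Mn = As * fy * (d - a/2) / 10^6
= 498.637 kN-m
phi*Mn = 0.9 * 498.637 = 448.77 kN-m

448.77


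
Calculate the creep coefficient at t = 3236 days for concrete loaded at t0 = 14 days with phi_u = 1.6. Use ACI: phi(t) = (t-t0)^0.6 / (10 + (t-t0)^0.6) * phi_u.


dt = 3236 - 14 = 3222
phi = 3222^0.6 / (10 + 3222^0.6) * 1.6
= 1.483

1.483
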